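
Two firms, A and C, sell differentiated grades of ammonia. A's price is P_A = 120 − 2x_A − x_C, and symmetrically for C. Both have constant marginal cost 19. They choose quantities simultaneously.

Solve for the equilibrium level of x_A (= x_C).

20.2

Firm A's profit: π = x_A(120 − 2x_A − x_C) − 19x_A.
∂π/∂x_A = 101 − 4x_A − x_C = 0 ⇒ x_A = 25.25 − 0.25x_C.
Setting x_A = x_C in the reaction function: x_A = 25.25 − 0.25x_A, so x_A = 25.25 / 1.25 = 20.2.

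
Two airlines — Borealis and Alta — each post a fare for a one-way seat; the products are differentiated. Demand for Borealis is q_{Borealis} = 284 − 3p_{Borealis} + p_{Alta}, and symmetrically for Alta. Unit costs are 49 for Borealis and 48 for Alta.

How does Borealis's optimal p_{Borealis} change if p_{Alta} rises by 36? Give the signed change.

6

Borealis's profit: π = (p_{Borealis} − 49)(284 − 3p_{Borealis} + p_{Alta}).
∂π/∂p_{Borealis} = 431 − 6p_{Borealis} + p_{Alta} = 0 ⇒ p_{Borealis} = 431/6 + (1/6)p_{Alta}.
The reaction-function slope is 1/6, so a 36-unit rise in p_{Alta} moves p_{Borealis} by 1/6 × 36 = 6. Borealis's best response rises — the actions are strategic complements.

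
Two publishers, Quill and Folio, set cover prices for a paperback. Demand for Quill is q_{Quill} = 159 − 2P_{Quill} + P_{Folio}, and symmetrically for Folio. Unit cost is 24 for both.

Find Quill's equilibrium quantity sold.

90

Quill's profit: π = (P_{Quill} − 24)(159 − 2P_{Quill} + P_{Folio}).
∂π/∂P_{Quill} = 207 − 4P_{Quill} + P_{Folio} = 0 ⇒ P_{Quill} = 51.75 + 0.25P_{Folio}.
The game is symmetric, so in equilibrium P_{Folio} = P_{Quill}: the reaction function gives 0.75P_{Quill} = 51.75, hence P_{Quill} = 69.
q_{Quill} = 159 − 2·69 + 69 = 90.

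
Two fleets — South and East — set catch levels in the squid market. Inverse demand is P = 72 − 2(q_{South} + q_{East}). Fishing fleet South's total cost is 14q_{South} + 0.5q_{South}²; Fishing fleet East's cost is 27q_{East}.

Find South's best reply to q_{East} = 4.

10

Fishing fleet South's profit: π = q_{South}(72 − 2(q_{South} + q_{East})) − 14q_{South} − 0.5q_{South}².
∂π/∂q_{South} = 58 − 5q_{South} − 2q_{East} = 0, so q_{South} = 11.6 − 0.4q_{East}.
At q_{East} = 4: q_{South} = 11.6 − 0.4·4 = 10.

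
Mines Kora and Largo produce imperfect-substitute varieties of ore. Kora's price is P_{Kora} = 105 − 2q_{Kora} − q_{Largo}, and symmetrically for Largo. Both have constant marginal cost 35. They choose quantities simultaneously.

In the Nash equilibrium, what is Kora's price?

Mine Kora's profit: π = q_{Kora}(105 − 2q_{Kora} − q_{Largo}) − 35q_{Kora}.
∂π/∂q_{Kora} = 70 − 4q_{Kora} − q_{Largo} = 0 ⇒ q_{Kora} = 17.5 − 0.25q_{Largo}.
Setting q_{Kora} = q_{Largo} in the reaction function: q_{Kora} = 17.5 − 0.25q_{Kora}, so q_{Kora} = 17.5 / 1.25 = 14.
P_{Kora} = 105 − 2·14 − 14 = 63.

63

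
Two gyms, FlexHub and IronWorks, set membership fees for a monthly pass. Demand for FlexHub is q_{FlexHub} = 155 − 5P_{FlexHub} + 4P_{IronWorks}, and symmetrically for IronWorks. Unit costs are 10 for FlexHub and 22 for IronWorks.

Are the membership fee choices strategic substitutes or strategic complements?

FlexHub's profit: π = (P_{FlexHub} − 10)(155 − 5P_{FlexHub} + 4P_{IronWorks}).
∂π/∂P_{FlexHub} = 205 − 10P_{FlexHub} + 4P_{IronWorks} = 0 ⇒ P_{FlexHub} = 20.5 + 0.4P_{IronWorks}.
The best-response slope dP_{FlexHub}/dP_{IronWorks} = 0.4 > 0: the reaction function is upward-sloping, so the choices are strategic complements.

strategic complements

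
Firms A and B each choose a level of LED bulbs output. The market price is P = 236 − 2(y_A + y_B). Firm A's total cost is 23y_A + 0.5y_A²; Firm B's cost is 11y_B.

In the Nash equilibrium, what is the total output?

Firm A's profit: π = y_A(236 − 2(y_A + y_B)) − 23y_A − 0.5y_A².
∂π/∂y_A = 213 − 5y_A − 2y_B = 0, so y_A = 42.6 − 0.4y_B.
For B: ∂π/∂y_B = 225 − 4y_B − 2y_A = 0 ⇒ y_B = 56.25 − 0.5y_A.
Plugging y_B into A's best response: y_A = 42.6 − 0.4(56.25 − 0.5y_A) ⇒ 0.8y_A = 20.1, so y_A = 25.125.
Then y_B = 56.25 − 0.5·25.125 = 43.6875.
Total output: 25.125 + 43.6875 = 68.8125.

68.8125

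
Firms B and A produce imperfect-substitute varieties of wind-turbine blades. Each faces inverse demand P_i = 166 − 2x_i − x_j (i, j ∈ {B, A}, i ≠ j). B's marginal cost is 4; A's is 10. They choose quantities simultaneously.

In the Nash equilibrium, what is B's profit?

2151.68

Firm B's profit: π = x_B(166 − 2x_B − x_A) − 4x_B.
∂π/∂x_B = 162 − 4x_B − x_A = 0 ⇒ x_B = 40.5 − 0.25x_A.
Similarly x_A = 39 − 0.25x_B.
Plugging x_A into B's best response: x_B = 40.5 − 0.25(39 − 0.25x_B) ⇒ 0.9375x_B = 30.75, so x_B = 32.8.
Then x_A = 39 − 0.25·32.8 = 30.8.
P_B = 166 − 2·32.8 − 30.8 = 69.6.
Profit = (69.6 − 4)·32.8 = 2151.68.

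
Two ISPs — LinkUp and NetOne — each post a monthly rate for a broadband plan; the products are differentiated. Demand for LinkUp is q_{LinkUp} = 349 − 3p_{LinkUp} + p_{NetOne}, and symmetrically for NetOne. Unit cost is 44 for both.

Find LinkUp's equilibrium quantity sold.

LinkUp's profit: π = (p_{LinkUp} − 44)(349 − 3p_{LinkUp} + p_{NetOne}).
∂π/∂p_{LinkUp} = 481 − 6p_{LinkUp} + p_{NetOne} = 0 ⇒ p_{LinkUp} = 481/6 + (1/6)p_{NetOne}.
Setting p_{LinkUp} = p_{NetOne} in the reaction function: p_{LinkUp} = 481/6 + (1/6)p_{LinkUp}, so p_{LinkUp} = (481/6) / (5/6) = 96.2.
q_{LinkUp} = 349 − 3·96.2 + 96.2 = 156.6.

156.6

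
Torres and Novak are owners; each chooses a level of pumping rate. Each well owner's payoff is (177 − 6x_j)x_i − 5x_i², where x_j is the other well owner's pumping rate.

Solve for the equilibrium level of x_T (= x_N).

Torres's payoff is (177 − 6x_N)x_T − 5x_T².
∂π/∂x_T = 177 − 6x_N − 10x_T = 0, so x_T = 17.7 − 0.6x_N.
By symmetry x_N = x_T; substituting into the reaction function, 1.6x_T = 17.7 and x_T = 11.0625.

11.0625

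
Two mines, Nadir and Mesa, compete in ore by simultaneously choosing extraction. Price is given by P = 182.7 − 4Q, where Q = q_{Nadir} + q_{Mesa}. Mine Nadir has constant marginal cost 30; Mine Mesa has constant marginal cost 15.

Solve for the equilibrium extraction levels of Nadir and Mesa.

Mine Nadir's profit: π = q_{Nadir}(182.7 − 4(q_{Nadir} + q_{Mesa})) − 30q_{Nadir}.
∂π/∂q_{Nadir} = 152.7 − 8q_{Nadir} − 4q_{Mesa} = 0, so q_{Nadir} = 19.0875 − 0.5q_{Mesa}.
By the same steps for Mesa: q_{Mesa} = 20.9625 − 0.5q_{Nadir}.
Plugging q_{Mesa} into Nadir's best response: q_{Nadir} = 19.0875 − 0.5(20.9625 − 0.5q_{Nadir}) ⇒ 0.75q_{Nadir} = 1377/160, so q_{Nadir} = 11.475.
Then q_{Mesa} = 20.9625 − 0.5·11.475 = 15.225.

11.475, 15.225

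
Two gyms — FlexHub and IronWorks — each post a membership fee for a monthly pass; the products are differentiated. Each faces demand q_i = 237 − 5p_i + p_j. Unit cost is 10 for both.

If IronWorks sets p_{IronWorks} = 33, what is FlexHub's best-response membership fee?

32

FlexHub's profit: π = (p_{FlexHub} − 10)(237 − 5p_{FlexHub} + p_{IronWorks}).
∂π/∂p_{FlexHub} = 287 − 10p_{FlexHub} + p_{IronWorks} = 0 ⇒ p_{FlexHub} = 28.7 + 0.1p_{IronWorks}.
At p_{IronWorks} = 33: p_{FlexHub} = 28.7 + 0.1·33 = 32.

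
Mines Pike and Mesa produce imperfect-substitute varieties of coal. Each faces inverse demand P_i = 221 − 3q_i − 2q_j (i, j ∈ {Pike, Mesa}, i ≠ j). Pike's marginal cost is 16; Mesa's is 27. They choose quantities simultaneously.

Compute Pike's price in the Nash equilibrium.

Mine Pike's profit: π = q_{Pike}(221 − 3q_{Pike} − 2q_{Mesa}) − 16q_{Pike}.
∂π/∂q_{Pike} = 205 − 6q_{Pike} − 2q_{Mesa} = 0 ⇒ q_{Pike} = 205/6 − (1/3)q_{Mesa}.
Similarly q_{Mesa} = 97/3 − (1/3)q_{Pike}.
Plugging q_{Mesa} into Pike's best response: q_{Pike} = 205/6 − (1/3)(97/3 − (1/3)q_{Pike}) ⇒ (8/9)q_{Pike} = 421/18, so q_{Pike} = 26.3125.
Then q_{Mesa} = 97/3 − (1/3)·26.3125 = 23.5625.
P_{Pike} = 221 − 3·26.3125 − 2·23.5625 = 94.9375.

94.9375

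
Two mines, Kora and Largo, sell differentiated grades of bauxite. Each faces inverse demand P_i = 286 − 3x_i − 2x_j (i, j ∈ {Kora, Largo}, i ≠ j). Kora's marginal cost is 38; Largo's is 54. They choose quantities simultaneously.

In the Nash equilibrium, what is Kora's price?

Mine Kora's profit: π = x_{Kora}(286 − 3x_{Kora} − 2x_{Largo}) − 38x_{Kora}.
∂π/∂x_{Kora} = 248 − 6x_{Kora} − 2x_{Largo} = 0 ⇒ x_{Kora} = 124/3 − (1/3)x_{Largo}.
Similarly x_{Largo} = 116/3 − (1/3)x_{Kora}.
Solving the two reaction functions simultaneously: (1 − (−1/3)(−1/3))x_{Kora} = 124/3 − (1/3)·(116/3), so (8/9)x_{Kora} = 256/9 and x_{Kora} = 32.
Then x_{Largo} = 116/3 − (1/3)·32 = 28.
P_{Kora} = 286 − 3·32 − 2·28 = 134.

134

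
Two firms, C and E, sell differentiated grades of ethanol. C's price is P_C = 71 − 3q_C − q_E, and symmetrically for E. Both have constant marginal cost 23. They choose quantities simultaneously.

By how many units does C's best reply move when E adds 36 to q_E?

-6

Firm C's profit: π = q_C(71 − 3q_C − q_E) − 23q_C.
∂π/∂q_C = 48 − 6q_C − q_E = 0 ⇒ q_C = 8 − (1/6)q_E.
The reaction-function slope is −1/6, so a 36-unit rise in q_E moves q_C by −1/6 × 36 = −6. C's best response falls — the actions are strategic substitutes.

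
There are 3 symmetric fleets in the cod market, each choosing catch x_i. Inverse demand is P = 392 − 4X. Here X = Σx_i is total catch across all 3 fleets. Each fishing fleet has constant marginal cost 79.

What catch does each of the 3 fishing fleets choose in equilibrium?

A representative fishing fleet's profit is π_i = x_i(392 − 4X) − 79x_i, with X = x_i + Σ_{j≠i} x_j.
First-order condition: 313 − 8x_i − 4Σ_{j≠i} x_j = 0.
With identical fishing fleets, set every x_j = x: then 313 − 8x − 8x = 0, i.e. x = 313/16 = 19.5625.

19.5625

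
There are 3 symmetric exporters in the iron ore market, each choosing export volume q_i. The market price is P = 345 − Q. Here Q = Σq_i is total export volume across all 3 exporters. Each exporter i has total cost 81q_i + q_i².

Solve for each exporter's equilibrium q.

44

A representative exporter's profit is π_i = q_i(345 − Q) − 81q_i − q_i², with Q = q_i + Σ_{j≠i} q_j.
First-order condition: 264 − 4q_i − Σ_{j≠i} q_j = 0.
With identical exporters, set every q_j = q: then 264 − 4q − 2q = 0, i.e. q = 264/6 = 44.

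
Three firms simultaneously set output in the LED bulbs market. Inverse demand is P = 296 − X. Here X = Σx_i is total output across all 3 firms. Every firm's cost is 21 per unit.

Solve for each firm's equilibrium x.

68.75

A representative firm's profit is π_i = x_i(296 − X) − 21x_i, with X = x_i + Σ_{j≠i} x_j.
First-order condition: 275 − 2x_i − Σ_{j≠i} x_j = 0.
Imposing symmetry (x_j = x for all j) turns Σ_{j≠i} x_j into 2x, so 275 = 4x and x = 68.75.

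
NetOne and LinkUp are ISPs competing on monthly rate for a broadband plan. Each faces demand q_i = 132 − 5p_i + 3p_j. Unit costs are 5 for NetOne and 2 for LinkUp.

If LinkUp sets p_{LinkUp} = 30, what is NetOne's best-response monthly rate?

24.7

NetOne's profit: π = (p_{NetOne} − 5)(132 − 5p_{NetOne} + 3p_{LinkUp}).
∂π/∂p_{NetOne} = 157 − 10p_{NetOne} + 3p_{LinkUp} = 0 ⇒ p_{NetOne} = 15.7 + 0.3p_{LinkUp}.
At p_{LinkUp} = 30: p_{NetOne} = 15.7 + 0.3·30 = 24.7.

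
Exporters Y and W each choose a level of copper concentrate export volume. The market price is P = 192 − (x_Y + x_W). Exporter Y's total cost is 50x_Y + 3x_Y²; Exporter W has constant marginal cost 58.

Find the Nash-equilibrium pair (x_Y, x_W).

Exporter Y's profit: π = x_Y(192 − (x_Y + x_W)) − 50x_Y − 3x_Y².
∂π/∂x_Y = 142 − 8x_Y − x_W = 0, so x_Y = 17.75 − 0.125x_W.
For W: ∂π/∂x_W = 134 − 2x_W − x_Y = 0 ⇒ x_W = 67 − 0.5x_Y.
Substituting the second reaction function into the first: x_Y = 17.75 − 0.125(67 − 0.5x_Y), which gives 0.9375x_Y = 9.375 ⇒ x_Y = 10.
Then x_W = 67 − 0.5·10 = 62.

10, 62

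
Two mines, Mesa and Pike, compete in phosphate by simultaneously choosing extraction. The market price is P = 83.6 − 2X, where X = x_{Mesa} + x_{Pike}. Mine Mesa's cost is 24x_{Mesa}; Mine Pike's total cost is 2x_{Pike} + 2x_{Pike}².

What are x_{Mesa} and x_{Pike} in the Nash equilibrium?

Mine Mesa's profit: π = x_{Mesa}(83.6 − 2(x_{Mesa} + x_{Pike})) − 24x_{Mesa}.
∂π/∂x_{Mesa} = 59.6 − 4x_{Mesa} − 2x_{Pike} = 0, so x_{Mesa} = 14.9 − 0.5x_{Pike}.
For Pike: ∂π/∂x_{Pike} = 81.6 − 8x_{Pike} − 2x_{Mesa} = 0 ⇒ x_{Pike} = 10.2 − 0.25x_{Mesa}.
Plugging x_{Pike} into Mesa's best response: x_{Mesa} = 14.9 − 0.5(10.2 − 0.25x_{Mesa}) ⇒ 0.875x_{Mesa} = 9.8, so x_{Mesa} = 11.2.
Then x_{Pike} = 10.2 − 0.25·11.2 = 7.4.

11.2, 7.4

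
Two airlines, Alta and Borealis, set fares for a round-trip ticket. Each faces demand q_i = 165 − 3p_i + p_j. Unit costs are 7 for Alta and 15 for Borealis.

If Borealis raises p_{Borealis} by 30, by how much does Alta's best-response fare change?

5

Alta's profit: π = (p_{Alta} − 7)(165 − 3p_{Alta} + p_{Borealis}).
∂π/∂p_{Alta} = 186 − 6p_{Alta} + p_{Borealis} = 0 ⇒ p_{Alta} = 31 + (1/6)p_{Borealis}.
The reaction-function slope is 1/6, so a 30-unit rise in p_{Borealis} moves p_{Alta} by 1/6 × 30 = 5. Alta's best response rises — the actions are strategic complements.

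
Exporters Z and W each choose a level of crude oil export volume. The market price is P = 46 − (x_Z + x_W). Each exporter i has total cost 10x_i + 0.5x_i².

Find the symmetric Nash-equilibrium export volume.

Exporter Z's profit: π = x_Z(46 − (x_Z + x_W)) − 10x_Z − 0.5x_Z².
∂π/∂x_Z = 36 − 3x_Z − x_W = 0, so x_Z = 12 − (1/3)x_W.
Setting x_Z = x_W in the reaction function: x_Z = 12 − (1/3)x_Z, so x_Z = 12 / (4/3) = 9.

9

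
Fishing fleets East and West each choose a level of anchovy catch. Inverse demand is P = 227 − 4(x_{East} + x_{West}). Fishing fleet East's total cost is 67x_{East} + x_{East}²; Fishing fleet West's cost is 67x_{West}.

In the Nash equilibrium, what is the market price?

Fishing fleet East's profit: π = x_{East}(227 − 4(x_{East} + x_{West})) − 67x_{East} − x_{East}².
∂π/∂x_{East} = 160 − 10x_{East} − 4x_{West} = 0, so x_{East} = 16 − 0.4x_{West}.
For West: ∂π/∂x_{West} = 160 − 8x_{West} − 4x_{East} = 0 ⇒ x_{West} = 20 − 0.5x_{East}.
Solving the two reaction functions simultaneously: (1 − (−0.4)(−0.5))x_{East} = 16 − 0.4·20, so 0.8x_{East} = 8 and x_{East} = 10.
Then x_{West} = 20 − 0.5·10 = 15.
Equilibrium price: P = 227 − 4·25 = 127.

127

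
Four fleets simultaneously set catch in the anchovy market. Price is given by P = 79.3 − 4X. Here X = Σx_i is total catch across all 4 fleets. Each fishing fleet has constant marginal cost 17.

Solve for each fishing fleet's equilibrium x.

3.115

A representative fishing fleet's profit is π_i = x_i(79.3 − 4X) − 17x_i, with X = x_i + Σ_{j≠i} x_j.
First-order condition: 62.3 − 8x_i − 4Σ_{j≠i} x_j = 0.
In a symmetric equilibrium every fishing fleet chooses the same x, so Σ_{j≠i} x_j = 3x. The condition becomes 62.3 − 20x = 0, giving x = 62.3/20 = 3.115.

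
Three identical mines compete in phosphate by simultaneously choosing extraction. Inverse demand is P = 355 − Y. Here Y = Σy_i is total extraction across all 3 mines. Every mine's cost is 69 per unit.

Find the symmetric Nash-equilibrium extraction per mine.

71.5

A representative mine's profit is π_i = y_i(355 − Y) − 69y_i, with Y = y_i + Σ_{j≠i} y_j.
First-order condition: 286 − 2y_i − Σ_{j≠i} y_j = 0.
With identical mines, set every y_j = y: then 286 − 2y − 2y = 0, i.e. y = 286/4 = 71.5.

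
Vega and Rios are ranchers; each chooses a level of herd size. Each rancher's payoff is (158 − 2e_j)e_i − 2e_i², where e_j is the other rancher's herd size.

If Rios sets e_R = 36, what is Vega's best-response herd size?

Vega's payoff is (158 − 2e_R)e_V − 2e_V².
∂π/∂e_V = 158 − 2e_R − 4e_V = 0, so e_V = 39.5 − 0.5e_R.
At e_R = 36: e_V = 39.5 − 0.5·36 = 21.5.

21.5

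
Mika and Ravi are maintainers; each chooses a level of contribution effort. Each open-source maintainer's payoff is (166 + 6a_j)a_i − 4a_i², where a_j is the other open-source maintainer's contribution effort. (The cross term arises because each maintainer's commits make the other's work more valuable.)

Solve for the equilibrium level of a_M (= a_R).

Mika's payoff is (166 + 6a_R)a_M − 4a_M².
∂π/∂a_M = 166 + 6a_R − 8a_M = 0, so a_M = 20.75 + 0.75a_R.
Setting a_M = a_R in the reaction function: a_M = 20.75 + 0.75a_M, so a_M = 20.75 / 0.25 = 83.

83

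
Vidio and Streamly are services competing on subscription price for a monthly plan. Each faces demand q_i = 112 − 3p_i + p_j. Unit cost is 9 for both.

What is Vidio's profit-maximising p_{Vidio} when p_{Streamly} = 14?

25.5

Vidio's profit: π = (p_{Vidio} − 9)(112 − 3p_{Vidio} + p_{Streamly}).
∂π/∂p_{Vidio} = 139 − 6p_{Vidio} + p_{Streamly} = 0 ⇒ p_{Vidio} = 139/6 + (1/6)p_{Streamly}.
At p_{Streamly} = 14: p_{Vidio} = 139/6 + (1/6)·14 = 25.5.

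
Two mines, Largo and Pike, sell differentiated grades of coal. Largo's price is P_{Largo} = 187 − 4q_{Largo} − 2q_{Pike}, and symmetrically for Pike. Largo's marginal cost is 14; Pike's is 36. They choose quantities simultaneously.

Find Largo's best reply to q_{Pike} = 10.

19.125

Mine Largo's profit: π = q_{Largo}(187 − 4q_{Largo} − 2q_{Pike}) − 14q_{Largo}.
∂π/∂q_{Largo} = 173 − 8q_{Largo} − 2q_{Pike} = 0 ⇒ q_{Largo} = 21.625 − 0.25q_{Pike}.
At q_{Pike} = 10: q_{Largo} = 21.625 − 0.25·10 = 19.125.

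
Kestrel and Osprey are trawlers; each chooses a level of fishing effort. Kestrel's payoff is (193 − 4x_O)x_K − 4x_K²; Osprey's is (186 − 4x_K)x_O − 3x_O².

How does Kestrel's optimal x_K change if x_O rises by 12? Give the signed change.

Expanding Kestrel's payoff: 193x_K − 4x_Ox_K − 4x_K².
∂π/∂x_K = 193 − 4x_O − 8x_K = 0, so x_K = 24.125 − 0.5x_O.
The reaction-function slope is −0.5, so a 12-unit rise in x_O moves x_K by −0.5 × 12 = −6. Kestrel's best response falls — the actions are strategic substitutes.

-6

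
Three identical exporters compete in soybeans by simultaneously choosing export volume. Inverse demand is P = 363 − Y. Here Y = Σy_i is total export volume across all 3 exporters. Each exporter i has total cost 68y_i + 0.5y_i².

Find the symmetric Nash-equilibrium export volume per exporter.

A representative exporter's profit is π_i = y_i(363 − Y) − 68y_i − 0.5y_i², with Y = y_i + Σ_{j≠i} y_j.
First-order condition: 295 − 3y_i − Σ_{j≠i} y_j = 0.
In a symmetric equilibrium every exporter chooses the same y, so Σ_{j≠i} y_j = 2y. The condition becomes 295 − 5y = 0, giving y = 295/5 = 59.

59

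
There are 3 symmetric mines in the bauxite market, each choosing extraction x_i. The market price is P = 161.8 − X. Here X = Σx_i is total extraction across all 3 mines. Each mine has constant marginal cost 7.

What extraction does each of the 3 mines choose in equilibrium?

A representative mine's profit is π_i = x_i(161.8 − X) − 7x_i, with X = x_i + Σ_{j≠i} x_j.
First-order condition: 154.8 − 2x_i − Σ_{j≠i} x_j = 0.
Imposing symmetry (x_j = x for all j) turns Σ_{j≠i} x_j into 2x, so 154.8 = 4x and x = 38.7.

38.7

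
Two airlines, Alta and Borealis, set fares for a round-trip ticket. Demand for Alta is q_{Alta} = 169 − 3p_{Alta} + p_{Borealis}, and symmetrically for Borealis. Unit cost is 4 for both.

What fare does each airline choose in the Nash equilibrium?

36.2

Alta's profit: π = (p_{Alta} − 4)(169 − 3p_{Alta} + p_{Borealis}).
∂π/∂p_{Alta} = 181 − 6p_{Alta} + p_{Borealis} = 0 ⇒ p_{Alta} = 181/6 + (1/6)p_{Borealis}.
By symmetry p_{Borealis} = p_{Alta}; substituting into the reaction function, (5/6)p_{Alta} = 181/6 and p_{Alta} = 36.2.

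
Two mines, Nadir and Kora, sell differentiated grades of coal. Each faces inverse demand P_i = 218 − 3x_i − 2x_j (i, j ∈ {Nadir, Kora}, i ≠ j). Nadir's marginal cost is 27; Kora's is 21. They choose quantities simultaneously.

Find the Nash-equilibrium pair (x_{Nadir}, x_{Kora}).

23.5, 25

Mine Nadir's profit: π = x_{Nadir}(218 − 3x_{Nadir} − 2x_{Kora}) − 27x_{Nadir}.
∂π/∂x_{Nadir} = 191 − 6x_{Nadir} − 2x_{Kora} = 0 ⇒ x_{Nadir} = 191/6 − (1/3)x_{Kora}.
Similarly x_{Kora} = 197/6 − (1/3)x_{Nadir}.
Plugging x_{Kora} into Nadir's best response: x_{Nadir} = 191/6 − (1/3)(197/6 − (1/3)x_{Nadir}) ⇒ (8/9)x_{Nadir} = 188/9, so x_{Nadir} = 23.5.
Then x_{Kora} = 197/6 − (1/3)·23.5 = 25.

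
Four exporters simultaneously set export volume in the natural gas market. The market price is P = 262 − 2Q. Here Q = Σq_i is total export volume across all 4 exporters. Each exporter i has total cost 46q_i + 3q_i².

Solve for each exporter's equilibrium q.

A representative exporter's profit is π_i = q_i(262 − 2Q) − 46q_i − 3q_i², with Q = q_i + Σ_{j≠i} q_j.
First-order condition: 216 − 10q_i − 2Σ_{j≠i} q_j = 0.
Imposing symmetry (q_j = q for all j) turns Σ_{j≠i} q_j into 3q, so 216 = 16q and q = 13.5.

13.5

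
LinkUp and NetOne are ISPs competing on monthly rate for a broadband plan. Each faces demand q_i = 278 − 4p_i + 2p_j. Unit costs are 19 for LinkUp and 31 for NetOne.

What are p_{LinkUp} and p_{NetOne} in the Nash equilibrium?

60.6, 65.4

LinkUp's profit: π = (p_{LinkUp} − 19)(278 − 4p_{LinkUp} + 2p_{NetOne}).
∂π/∂p_{LinkUp} = 354 − 8p_{LinkUp} + 2p_{NetOne} = 0 ⇒ p_{LinkUp} = 44.25 + 0.25p_{NetOne}.
Similarly p_{NetOne} = 50.25 + 0.25p_{LinkUp}.
Solving the two reaction functions simultaneously: (1 − (0.25)(0.25))p_{LinkUp} = 44.25 + 0.25·50.25, so 0.9375p_{LinkUp} = 56.8125 and p_{LinkUp} = 60.6.
Then p_{NetOne} = 50.25 + 0.25·60.6 = 65.4.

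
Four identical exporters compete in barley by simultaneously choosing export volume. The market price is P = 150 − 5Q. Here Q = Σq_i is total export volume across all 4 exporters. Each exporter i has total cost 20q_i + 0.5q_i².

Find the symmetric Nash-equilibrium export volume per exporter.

5

A representative exporter's profit is π_i = q_i(150 − 5Q) − 20q_i − 0.5q_i², with Q = q_i + Σ_{j≠i} q_j.
First-order condition: 130 − 11q_i − 5Σ_{j≠i} q_j = 0.
Imposing symmetry (q_j = q for all j) turns Σ_{j≠i} q_j into 3q, so 130 = 26q and q = 5.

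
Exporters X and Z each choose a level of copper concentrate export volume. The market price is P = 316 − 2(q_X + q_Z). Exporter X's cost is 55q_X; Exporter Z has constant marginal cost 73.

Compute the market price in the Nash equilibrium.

148

Exporter X's profit: π = q_X(316 − 2(q_X + q_Z)) − 55q_X.
∂π/∂q_X = 261 − 4q_X − 2q_Z = 0, so q_X = 65.25 − 0.5q_Z.
By the same steps for Z: q_Z = 60.75 − 0.5q_X.
Plugging q_Z into X's best response: q_X = 65.25 − 0.5(60.75 − 0.5q_X) ⇒ 0.75q_X = 34.875, so q_X = 46.5.
Then q_Z = 60.75 − 0.5·46.5 = 37.5.
Equilibrium price: P = 316 − 2·84 = 148.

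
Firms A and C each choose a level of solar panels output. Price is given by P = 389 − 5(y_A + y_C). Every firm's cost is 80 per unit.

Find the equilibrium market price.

183

Firm A's profit: π = y_A(389 − 5(y_A + y_C)) − 80y_A.
∂π/∂y_A = 309 − 10y_A − 5y_C = 0, so y_A = 30.9 − 0.5y_C.
By symmetry y_C = y_A; substituting into the reaction function, 1.5y_A = 30.9 and y_A = 20.6.
Equilibrium price: P = 389 − 5·41.2 = 183.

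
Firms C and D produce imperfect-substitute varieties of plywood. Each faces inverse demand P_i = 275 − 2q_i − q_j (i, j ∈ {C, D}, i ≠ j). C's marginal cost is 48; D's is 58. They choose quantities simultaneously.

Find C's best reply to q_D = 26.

50.25

Firm C's profit: π = q_C(275 − 2q_C − q_D) − 48q_C.
∂π/∂q_C = 227 − 4q_C − q_D = 0 ⇒ q_C = 56.75 − 0.25q_D.
At q_D = 26: q_C = 56.75 − 0.25·26 = 50.25.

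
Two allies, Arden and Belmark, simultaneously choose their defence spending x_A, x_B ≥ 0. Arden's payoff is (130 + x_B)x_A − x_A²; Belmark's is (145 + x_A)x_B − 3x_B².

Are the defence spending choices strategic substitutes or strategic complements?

Expanding Arden's payoff: 130x_A + x_Bx_A − x_A².
∂π/∂x_A = 130 + x_B − 2x_A = 0, so x_A = 65 + 0.5x_B.
The best-response slope dx_A/dx_B = 0.5 > 0: the reaction function is upward-sloping, so the choices are strategic complements.

strategic complements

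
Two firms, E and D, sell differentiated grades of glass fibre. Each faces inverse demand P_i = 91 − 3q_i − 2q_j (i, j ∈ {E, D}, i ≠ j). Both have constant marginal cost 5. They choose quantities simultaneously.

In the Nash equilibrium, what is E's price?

37.25

Firm E's profit: π = q_E(91 − 3q_E − 2q_D) − 5q_E.
∂π/∂q_E = 86 − 6q_E − 2q_D = 0 ⇒ q_E = 43/3 − (1/3)q_D.
By symmetry q_D = q_E; substituting into the reaction function, (4/3)q_E = 43/3 and q_E = 10.75.
P_E = 91 − 3·10.75 − 2·10.75 = 37.25.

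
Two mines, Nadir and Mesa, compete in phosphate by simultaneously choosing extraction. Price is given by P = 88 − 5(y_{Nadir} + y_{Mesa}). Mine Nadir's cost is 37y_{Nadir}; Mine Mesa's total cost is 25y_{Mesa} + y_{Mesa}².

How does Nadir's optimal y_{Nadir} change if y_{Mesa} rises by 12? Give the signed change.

Mine Nadir's profit: π = y_{Nadir}(88 − 5(y_{Nadir} + y_{Mesa})) − 37y_{Nadir}.
∂π/∂y_{Nadir} = 51 − 10y_{Nadir} − 5y_{Mesa} = 0, so y_{Nadir} = 5.1 − 0.5y_{Mesa}.
The reaction-function slope is −0.5, so a 12-unit rise in y_{Mesa} moves y_{Nadir} by −0.5 × 12 = −6. Nadir's best response falls — the actions are strategic substitutes.

-6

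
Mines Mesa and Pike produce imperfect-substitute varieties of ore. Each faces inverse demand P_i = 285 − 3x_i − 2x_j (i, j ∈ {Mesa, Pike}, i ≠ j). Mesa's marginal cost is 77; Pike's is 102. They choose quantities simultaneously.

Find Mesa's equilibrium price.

Mine Mesa's profit: π = x_{Mesa}(285 − 3x_{Mesa} − 2x_{Pike}) − 77x_{Mesa}.
∂π/∂x_{Mesa} = 208 − 6x_{Mesa} − 2x_{Pike} = 0 ⇒ x_{Mesa} = 104/3 − (1/3)x_{Pike}.
Similarly x_{Pike} = 30.5 − (1/3)x_{Mesa}.
Solving the two reaction functions simultaneously: (1 − (−1/3)(−1/3))x_{Mesa} = 104/3 − (1/3)·30.5, so (8/9)x_{Mesa} = 24.5 and x_{Mesa} = 27.5625.
Then x_{Pike} = 30.5 − (1/3)·27.5625 = 21.3125.
P_{Mesa} = 285 − 3·27.5625 − 2·21.3125 = 159.6875.

159.6875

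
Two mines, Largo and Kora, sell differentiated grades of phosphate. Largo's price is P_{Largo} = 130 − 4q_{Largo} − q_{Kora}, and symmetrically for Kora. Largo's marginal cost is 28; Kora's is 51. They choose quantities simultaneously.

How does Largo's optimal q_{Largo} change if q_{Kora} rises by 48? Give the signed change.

Mine Largo's profit: π = q_{Largo}(130 − 4q_{Largo} − q_{Kora}) − 28q_{Largo}.
∂π/∂q_{Largo} = 102 − 8q_{Largo} − q_{Kora} = 0 ⇒ q_{Largo} = 12.75 − 0.125q_{Kora}.
The reaction-function slope is −0.125, so a 48-unit rise in q_{Kora} moves q_{Largo} by −0.125 × 48 = −6. Largo's best response falls — the actions are strategic substitutes.

-6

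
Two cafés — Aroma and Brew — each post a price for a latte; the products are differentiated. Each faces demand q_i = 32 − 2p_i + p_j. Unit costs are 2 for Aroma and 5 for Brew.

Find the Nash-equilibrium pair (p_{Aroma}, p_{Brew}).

12.4, 13.6

Aroma's profit: π = (p_{Aroma} − 2)(32 − 2p_{Aroma} + p_{Brew}).
∂π/∂p_{Aroma} = 36 − 4p_{Aroma} + p_{Brew} = 0 ⇒ p_{Aroma} = 9 + 0.25p_{Brew}.
Similarly p_{Brew} = 10.5 + 0.25p_{Aroma}.
Plugging p_{Brew} into Aroma's best response: p_{Aroma} = 9 + 0.25(10.5 + 0.25p_{Aroma}) ⇒ 0.9375p_{Aroma} = 11.625, so p_{Aroma} = 12.4.
Then p_{Brew} = 10.5 + 0.25·12.4 = 13.6.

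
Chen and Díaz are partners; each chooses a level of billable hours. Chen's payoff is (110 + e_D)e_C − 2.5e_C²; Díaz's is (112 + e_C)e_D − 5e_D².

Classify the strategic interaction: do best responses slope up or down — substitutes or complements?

strategic complements

Expanding Chen's payoff: 110e_C + e_De_C − 2.5e_C².
∂π/∂e_C = 110 + e_D − 5e_C = 0, so e_C = 22 + 0.2e_D.
The best-response slope de_C/de_D = 0.2 > 0: the reaction function is upward-sloping, so the choices are strategic complements.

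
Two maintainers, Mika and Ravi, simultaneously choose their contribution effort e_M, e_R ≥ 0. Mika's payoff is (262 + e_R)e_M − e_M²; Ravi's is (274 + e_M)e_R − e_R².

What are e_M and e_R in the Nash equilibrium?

Expanding Mika's payoff: 262e_M + e_Re_M − e_M².
∂π/∂e_M = 262 + e_R − 2e_M = 0, so e_M = 131 + 0.5e_R.
Likewise for Ravi: e_R = 137 + 0.5e_M.
Solving the two reaction functions simultaneously: (1 − (0.5)(0.5))e_M = 131 + 0.5·137, so 0.75e_M = 199.5 and e_M = 266.
Then e_R = 137 + 0.5·266 = 270.

266, 270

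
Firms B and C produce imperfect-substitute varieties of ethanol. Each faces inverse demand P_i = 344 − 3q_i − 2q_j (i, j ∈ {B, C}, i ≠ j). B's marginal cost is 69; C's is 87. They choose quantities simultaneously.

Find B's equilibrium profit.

Firm B's profit: π = q_B(344 − 3q_B − 2q_C) − 69q_B.
∂π/∂q_B = 275 − 6q_B − 2q_C = 0 ⇒ q_B = 275/6 − (1/3)q_C.
Similarly q_C = 257/6 − (1/3)q_B.
Substituting the second reaction function into the first: q_B = 275/6 − (1/3)(257/6 − (1/3)q_B), which gives (8/9)q_B = 284/9 ⇒ q_B = 35.5.
Then q_C = 257/6 − (1/3)·35.5 = 31.
P_B = 344 − 3·35.5 − 2·31 = 175.5.
Profit = (175.5 − 69)·35.5 = 3780.75.

3780.75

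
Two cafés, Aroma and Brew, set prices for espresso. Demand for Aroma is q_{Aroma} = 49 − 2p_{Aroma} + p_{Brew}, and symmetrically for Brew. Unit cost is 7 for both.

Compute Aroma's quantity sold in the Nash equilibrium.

Aroma's profit: π = (p_{Aroma} − 7)(49 − 2p_{Aroma} + p_{Brew}).
∂π/∂p_{Aroma} = 63 − 4p_{Aroma} + p_{Brew} = 0 ⇒ p_{Aroma} = 15.75 + 0.25p_{Brew}.
Setting p_{Aroma} = p_{Brew} in the reaction function: p_{Aroma} = 15.75 + 0.25p_{Aroma}, so p_{Aroma} = 15.75 / 0.75 = 21.
q_{Aroma} = 49 − 2·21 + 21 = 28.

28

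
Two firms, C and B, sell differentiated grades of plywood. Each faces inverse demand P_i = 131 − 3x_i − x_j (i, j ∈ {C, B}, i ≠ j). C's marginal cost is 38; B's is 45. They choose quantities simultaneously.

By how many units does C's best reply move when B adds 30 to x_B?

-5

Firm C's profit: π = x_C(131 − 3x_C − x_B) − 38x_C.
∂π/∂x_C = 93 − 6x_C − x_B = 0 ⇒ x_C = 15.5 − (1/6)x_B.
The reaction-function slope is −1/6, so a 30-unit rise in x_B moves x_C by −1/6 × 30 = −5. C's best response falls — the actions are strategic substitutes.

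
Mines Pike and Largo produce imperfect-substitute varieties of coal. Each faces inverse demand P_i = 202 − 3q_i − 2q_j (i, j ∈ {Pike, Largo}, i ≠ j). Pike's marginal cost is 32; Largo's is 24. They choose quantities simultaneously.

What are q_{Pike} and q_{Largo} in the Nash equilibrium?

Mine Pike's profit: π = q_{Pike}(202 − 3q_{Pike} − 2q_{Largo}) − 32q_{Pike}.
∂π/∂q_{Pike} = 170 − 6q_{Pike} − 2q_{Largo} = 0 ⇒ q_{Pike} = 85/3 − (1/3)q_{Largo}.
Similarly q_{Largo} = 89/3 − (1/3)q_{Pike}.
Substituting the second reaction function into the first: q_{Pike} = 85/3 − (1/3)(89/3 − (1/3)q_{Pike}), which gives (8/9)q_{Pike} = 166/9 ⇒ q_{Pike} = 20.75.
Then q_{Largo} = 89/3 − (1/3)·20.75 = 22.75.

20.75, 22.75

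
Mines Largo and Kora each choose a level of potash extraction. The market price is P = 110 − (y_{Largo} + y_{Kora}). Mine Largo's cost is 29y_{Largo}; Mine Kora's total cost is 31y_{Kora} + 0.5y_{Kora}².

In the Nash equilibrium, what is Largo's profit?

1075.84

Mine Largo's profit: π = y_{Largo}(110 − (y_{Largo} + y_{Kora})) − 29y_{Largo}.
∂π/∂y_{Largo} = 81 − 2y_{Largo} − y_{Kora} = 0, so y_{Largo} = 40.5 − 0.5y_{Kora}.
For Kora: ∂π/∂y_{Kora} = 79 − 3y_{Kora} − y_{Largo} = 0 ⇒ y_{Kora} = 79/3 − (1/3)y_{Largo}.
Solving the two reaction functions simultaneously: (1 − (−0.5)(−1/3))y_{Largo} = 40.5 − 0.5·(79/3), so (5/6)y_{Largo} = 82/3 and y_{Largo} = 32.8.
Then y_{Kora} = 79/3 − (1/3)·32.8 = 15.4.
Price P = 110 − 48.2 = 61.8.
Largo's profit: (61.8 − 29)·32.8 = 1075.84.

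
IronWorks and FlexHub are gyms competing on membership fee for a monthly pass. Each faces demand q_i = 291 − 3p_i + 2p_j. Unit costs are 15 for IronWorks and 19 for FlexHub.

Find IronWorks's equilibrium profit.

IronWorks's profit: π = (p_{IronWorks} − 15)(291 − 3p_{IronWorks} + 2p_{FlexHub}).
∂π/∂p_{IronWorks} = 336 − 6p_{IronWorks} + 2p_{FlexHub} = 0 ⇒ p_{IronWorks} = 56 + (1/3)p_{FlexHub}.
Similarly p_{FlexHub} = 58 + (1/3)p_{IronWorks}.
Solving the two reaction functions simultaneously: (1 − (1/3)(1/3))p_{IronWorks} = 56 + (1/3)·58, so (8/9)p_{IronWorks} = 226/3 and p_{IronWorks} = 84.75.
Then p_{FlexHub} = 58 + (1/3)·84.75 = 86.25.
q_{IronWorks} = 291 − 3·84.75 + 2·86.25 = 209.25.
Profit = (84.75 − 15)·209.25 = 14595.1875.

14595.1875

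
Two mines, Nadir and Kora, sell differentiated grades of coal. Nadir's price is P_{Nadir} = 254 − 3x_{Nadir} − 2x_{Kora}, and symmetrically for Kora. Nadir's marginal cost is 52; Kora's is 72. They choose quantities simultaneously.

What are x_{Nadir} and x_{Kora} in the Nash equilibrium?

Mine Nadir's profit: π = x_{Nadir}(254 − 3x_{Nadir} − 2x_{Kora}) − 52x_{Nadir}.
∂π/∂x_{Nadir} = 202 − 6x_{Nadir} − 2x_{Kora} = 0 ⇒ x_{Nadir} = 101/3 − (1/3)x_{Kora}.
Similarly x_{Kora} = 91/3 − (1/3)x_{Nadir}.
Solving the two reaction functions simultaneously: (1 − (−1/3)(−1/3))x_{Nadir} = 101/3 − (1/3)·(91/3), so (8/9)x_{Nadir} = 212/9 and x_{Nadir} = 26.5.
Then x_{Kora} = 91/3 − (1/3)·26.5 = 21.5.

26.5, 21.5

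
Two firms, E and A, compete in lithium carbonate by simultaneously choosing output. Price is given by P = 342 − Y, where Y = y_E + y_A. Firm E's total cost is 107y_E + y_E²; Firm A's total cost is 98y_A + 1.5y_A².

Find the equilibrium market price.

254

Firm E's profit: π = y_E(342 − (y_E + y_A)) − 107y_E − y_E².
∂π/∂y_E = 235 − 4y_E − y_A = 0, so y_E = 58.75 − 0.25y_A.
For A: ∂π/∂y_A = 244 − 5y_A − y_E = 0 ⇒ y_A = 48.8 − 0.2y_E.
Plugging y_A into E's best response: y_E = 58.75 − 0.25(48.8 − 0.2y_E) ⇒ 0.95y_E = 46.55, so y_E = 49.
Then y_A = 48.8 − 0.2·49 = 39.
Equilibrium price: P = 342 − 88 = 254.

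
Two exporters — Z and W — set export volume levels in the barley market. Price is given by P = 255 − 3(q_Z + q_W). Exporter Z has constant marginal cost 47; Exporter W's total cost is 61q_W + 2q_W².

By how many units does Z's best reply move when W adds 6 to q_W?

-3

Exporter Z's profit: π = q_Z(255 − 3(q_Z + q_W)) − 47q_Z.
∂π/∂q_Z = 208 − 6q_Z − 3q_W = 0, so q_Z = 104/3 − 0.5q_W.
The reaction-function slope is −0.5, so a 6-unit rise in q_W moves q_Z by −0.5 × 6 = −3. Z's best response falls — the actions are strategic substitutes.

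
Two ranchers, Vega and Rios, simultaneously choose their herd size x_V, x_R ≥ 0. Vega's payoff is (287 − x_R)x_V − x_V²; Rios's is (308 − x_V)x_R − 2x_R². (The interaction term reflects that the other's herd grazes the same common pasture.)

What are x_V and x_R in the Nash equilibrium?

Expanding Vega's payoff: 287x_V − x_Rx_V − x_V².
∂π/∂x_V = 287 − x_R − 2x_V = 0, so x_V = 143.5 − 0.5x_R.
Likewise for Rios: x_R = 77 − 0.25x_V.
Substituting the second reaction function into the first: x_V = 143.5 − 0.5(77 − 0.25x_V), which gives 0.875x_V = 105 ⇒ x_V = 120.
Then x_R = 77 − 0.25·120 = 47.

120, 47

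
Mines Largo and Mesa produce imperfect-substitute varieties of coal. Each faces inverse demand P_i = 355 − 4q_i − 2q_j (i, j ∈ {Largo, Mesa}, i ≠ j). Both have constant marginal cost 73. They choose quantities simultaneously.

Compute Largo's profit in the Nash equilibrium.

Mine Largo's profit: π = q_{Largo}(355 − 4q_{Largo} − 2q_{Mesa}) − 73q_{Largo}.
∂π/∂q_{Largo} = 282 − 8q_{Largo} − 2q_{Mesa} = 0 ⇒ q_{Largo} = 35.25 − 0.25q_{Mesa}.
The game is symmetric, so in equilibrium q_{Mesa} = q_{Largo}: the reaction function gives 1.25q_{Largo} = 35.25, hence q_{Largo} = 28.2.
P_{Largo} = 355 − 4·28.2 − 2·28.2 = 185.8.
Profit = (185.8 − 73)·28.2 = 3180.96.

3180.96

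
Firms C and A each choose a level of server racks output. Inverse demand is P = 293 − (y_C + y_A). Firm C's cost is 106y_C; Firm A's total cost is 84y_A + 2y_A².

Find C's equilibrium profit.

6889

Firm C's profit: π = y_C(293 − (y_C + y_A)) − 106y_C.
∂π/∂y_C = 187 − 2y_C − y_A = 0, so y_C = 93.5 − 0.5y_A.
For A: ∂π/∂y_A = 209 − 6y_A − y_C = 0 ⇒ y_A = 209/6 − (1/6)y_C.
Substituting the second reaction function into the first: y_C = 93.5 − 0.5(209/6 − (1/6)y_C), which gives (11/12)y_C = 913/12 ⇒ y_C = 83.
Then y_A = 209/6 − (1/6)·83 = 21.
Price P = 293 − 104 = 189.
C's profit: (189 − 106)·83 = 6889.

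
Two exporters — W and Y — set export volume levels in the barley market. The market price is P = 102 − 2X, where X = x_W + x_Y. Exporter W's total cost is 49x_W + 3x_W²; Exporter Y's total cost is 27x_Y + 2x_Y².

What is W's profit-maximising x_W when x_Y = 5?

Exporter W's profit: π = x_W(102 − 2(x_W + x_Y)) − 49x_W − 3x_W².
∂π/∂x_W = 53 − 10x_W − 2x_Y = 0, so x_W = 5.3 − 0.2x_Y.
At x_Y = 5: x_W = 5.3 − 0.2·5 = 4.3.

4.3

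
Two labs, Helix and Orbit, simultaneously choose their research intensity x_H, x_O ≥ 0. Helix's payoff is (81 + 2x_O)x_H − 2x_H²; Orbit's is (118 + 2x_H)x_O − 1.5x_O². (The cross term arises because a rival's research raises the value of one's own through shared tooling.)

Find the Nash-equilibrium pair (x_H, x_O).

59.875, 79.25

Expanding Helix's payoff: 81x_H + 2x_Ox_H − 2x_H².
∂π/∂x_H = 81 + 2x_O − 4x_H = 0, so x_H = 20.25 + 0.5x_O.
Likewise for Orbit: x_O = 118/3 + (2/3)x_H.
Solving the two reaction functions simultaneously: (1 − (0.5)(2/3))x_H = 20.25 + 0.5·(118/3), so (2/3)x_H = 479/12 and x_H = 59.875.
Then x_O = 118/3 + (2/3)·59.875 = 79.25.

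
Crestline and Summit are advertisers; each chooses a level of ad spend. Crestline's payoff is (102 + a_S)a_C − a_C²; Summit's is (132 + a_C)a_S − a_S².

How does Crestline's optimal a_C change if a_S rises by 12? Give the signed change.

Expanding Crestline's payoff: 102a_C + a_Sa_C − a_C².
∂π/∂a_C = 102 + a_S − 2a_C = 0, so a_C = 51 + 0.5a_S.
The reaction-function slope is 0.5, so a 12-unit rise in a_S moves a_C by 0.5 × 12 = 6. Crestline's best response rises — the actions are strategic complements.

6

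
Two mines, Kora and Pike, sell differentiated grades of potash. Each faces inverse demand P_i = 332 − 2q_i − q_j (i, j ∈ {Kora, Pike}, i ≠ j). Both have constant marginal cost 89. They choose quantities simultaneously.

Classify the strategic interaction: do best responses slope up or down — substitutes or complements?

strategic substitutes

Mine Kora's profit: π = q_{Kora}(332 − 2q_{Kora} − q_{Pike}) − 89q_{Kora}.
∂π/∂q_{Kora} = 243 − 4q_{Kora} − q_{Pike} = 0 ⇒ q_{Kora} = 60.75 − 0.25q_{Pike}.
The best-response slope dq_{Kora}/dq_{Pike} = −0.25 < 0: the reaction function is downward-sloping, so the choices are strategic substitutes.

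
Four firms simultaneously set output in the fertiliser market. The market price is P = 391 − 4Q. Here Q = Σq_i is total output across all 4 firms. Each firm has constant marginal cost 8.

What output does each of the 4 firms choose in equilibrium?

A representative firm's profit is π_i = q_i(391 − 4Q) − 8q_i, with Q = q_i + Σ_{j≠i} q_j.
First-order condition: 383 − 8q_i − 4Σ_{j≠i} q_j = 0.
In a symmetric equilibrium every firm chooses the same q, so Σ_{j≠i} q_j = 3q. The condition becomes 383 − 20q = 0, giving q = 383/20 = 19.15.

19.15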